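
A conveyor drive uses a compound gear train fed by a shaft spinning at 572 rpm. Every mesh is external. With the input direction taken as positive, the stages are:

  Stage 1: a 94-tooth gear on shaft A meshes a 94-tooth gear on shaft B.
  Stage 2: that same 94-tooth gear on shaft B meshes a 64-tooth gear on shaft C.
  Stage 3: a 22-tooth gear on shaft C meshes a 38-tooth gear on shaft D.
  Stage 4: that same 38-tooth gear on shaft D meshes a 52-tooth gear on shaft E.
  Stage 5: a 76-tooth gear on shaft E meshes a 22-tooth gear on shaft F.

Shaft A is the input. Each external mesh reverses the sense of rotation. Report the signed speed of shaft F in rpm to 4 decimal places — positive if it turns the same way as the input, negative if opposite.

Stage 1 [94T→94T]: ω = 572.0000×94/94 = 572.0000 rpm, dir flips to −; running = −572.0000
Stage 2 [94T→64T]: ω = 572.0000×94/64 = 840.1250 rpm, dir flips to +; running = +840.1250
Stage 3 [22T→38T]: ω = 840.1250×22/38 = 486.3882 rpm, dir flips to −; running = −486.3882
Stage 4 [38T→52T]: ω = 486.3882×38/52 = 355.4375 rpm, dir flips to +; running = +355.4375
Stage 5 [76T→22T]: ω = 355.4375×76/22 = 1227.8750 rpm, dir flips to −; running = −1227.8750

-1227.8750 rpm (opposite to input, |ω| = 1227.8750 rpm)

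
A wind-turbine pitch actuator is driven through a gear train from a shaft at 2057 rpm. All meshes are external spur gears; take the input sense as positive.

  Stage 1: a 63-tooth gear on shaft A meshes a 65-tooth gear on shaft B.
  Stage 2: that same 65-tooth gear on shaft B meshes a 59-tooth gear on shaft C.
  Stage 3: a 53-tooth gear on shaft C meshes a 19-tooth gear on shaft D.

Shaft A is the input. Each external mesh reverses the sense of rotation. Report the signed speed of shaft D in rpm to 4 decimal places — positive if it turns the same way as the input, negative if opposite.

-6126.9607 rpm (opposite to input, |ω| = 6126.9607 rpm)

Stage 1 [63T→65T]: ω = 2057.0000×63/65 = 1993.7077 rpm, dir flips to −; running = −1993.7077
Stage 2 [65T→59T]: ω = 1993.7077×65/59 = 2196.4576 rpm, dir flips to +; running = +2196.4576
Stage 3 [53T→19T]: ω = 2196.4576×53/19 = 6126.9607 rpm, dir flips to −; running = −6126.9607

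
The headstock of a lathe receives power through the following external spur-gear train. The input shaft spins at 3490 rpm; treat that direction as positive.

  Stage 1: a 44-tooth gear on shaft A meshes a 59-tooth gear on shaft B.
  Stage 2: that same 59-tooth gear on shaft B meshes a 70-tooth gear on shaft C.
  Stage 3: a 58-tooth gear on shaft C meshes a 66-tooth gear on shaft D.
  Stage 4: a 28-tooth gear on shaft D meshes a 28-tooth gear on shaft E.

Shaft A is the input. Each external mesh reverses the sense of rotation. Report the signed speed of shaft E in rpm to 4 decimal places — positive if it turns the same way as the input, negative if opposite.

+1927.8095 rpm (same as input, |ω| = 1927.8095 rpm)

Stage 1 [44T→59T]: ω = 3490.0000×44/59 = 2602.7119 rpm, dir flips to −; running = −2602.7119
Stage 2 [59T→70T]: ω = 2602.7119×59/70 = 2193.7143 rpm, dir flips to +; running = +2193.7143
Stage 3 [58T→66T]: ω = 2193.7143×58/66 = 1927.8095 rpm, dir flips to −; running = −1927.8095
Stage 4 [28T→28T]: ω = 1927.8095×28/28 = 1927.8095 rpm, dir flips to +; running = +1927.8095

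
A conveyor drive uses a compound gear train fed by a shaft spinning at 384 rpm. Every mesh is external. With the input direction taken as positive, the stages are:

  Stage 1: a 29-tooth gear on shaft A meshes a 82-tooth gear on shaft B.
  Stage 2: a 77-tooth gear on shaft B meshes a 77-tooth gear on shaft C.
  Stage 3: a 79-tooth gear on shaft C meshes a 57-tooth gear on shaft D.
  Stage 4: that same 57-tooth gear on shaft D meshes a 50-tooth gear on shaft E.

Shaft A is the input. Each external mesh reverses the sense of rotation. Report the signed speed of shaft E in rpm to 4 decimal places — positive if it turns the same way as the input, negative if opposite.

Stage 1 [29T→82T]: ω = 384.0000×29/82 = 135.8049 rpm, dir flips to −; running = −135.8049
Stage 2 [77T→77T]: ω = 135.8049×77/77 = 135.8049 rpm, dir flips to +; running = +135.8049
Stage 3 [79T→57T]: ω = 135.8049×79/57 = 188.2208 rpm, dir flips to −; running = −188.2208
Stage 4 [57T→50T]: ω = 188.2208×57/50 = 214.5717 rpm, dir flips to +; running = +214.5717

+214.5717 rpm (same as input, |ω| = 214.5717 rpm)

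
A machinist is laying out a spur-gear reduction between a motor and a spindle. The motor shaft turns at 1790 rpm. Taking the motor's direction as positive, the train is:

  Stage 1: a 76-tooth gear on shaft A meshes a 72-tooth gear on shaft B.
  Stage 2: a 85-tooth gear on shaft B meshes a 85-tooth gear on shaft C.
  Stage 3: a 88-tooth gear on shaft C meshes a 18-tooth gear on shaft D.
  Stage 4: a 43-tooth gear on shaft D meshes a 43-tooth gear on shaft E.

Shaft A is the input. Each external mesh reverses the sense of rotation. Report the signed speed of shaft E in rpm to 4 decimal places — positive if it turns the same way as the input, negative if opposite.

Stage 1 [76T→72T]: ω = 1790.0000×76/72 = 1889.4444 rpm, dir flips to −; running = −1889.4444
Stage 2 [85T→85T]: ω = 1889.4444×85/85 = 1889.4444 rpm, dir flips to +; running = +1889.4444
Stage 3 [88T→18T]: ω = 1889.4444×88/18 = 9237.2840 rpm, dir flips to −; running = −9237.2840
Stage 4 [43T→43T]: ω = 9237.2840×43/43 = 9237.2840 rpm, dir flips to +; running = +9237.2840

+9237.2840 rpm (same as input, |ω| = 9237.2840 rpm)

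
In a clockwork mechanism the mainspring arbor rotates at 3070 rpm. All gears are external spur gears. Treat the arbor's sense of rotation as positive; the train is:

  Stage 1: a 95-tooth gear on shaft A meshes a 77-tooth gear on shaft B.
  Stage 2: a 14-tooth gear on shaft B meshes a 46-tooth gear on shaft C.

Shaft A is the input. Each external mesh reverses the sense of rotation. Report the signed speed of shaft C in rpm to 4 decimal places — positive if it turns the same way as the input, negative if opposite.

+1152.7668 rpm (same as input, |ω| = 1152.7668 rpm)

Stage 1 [95T→77T]: ω = 3070.0000×95/77 = 3787.6623 rpm, dir flips to −; running = −3787.6623
Stage 2 [14T→46T]: ω = 3787.6623×14/46 = 1152.7668 rpm, dir flips to +; running = +1152.7668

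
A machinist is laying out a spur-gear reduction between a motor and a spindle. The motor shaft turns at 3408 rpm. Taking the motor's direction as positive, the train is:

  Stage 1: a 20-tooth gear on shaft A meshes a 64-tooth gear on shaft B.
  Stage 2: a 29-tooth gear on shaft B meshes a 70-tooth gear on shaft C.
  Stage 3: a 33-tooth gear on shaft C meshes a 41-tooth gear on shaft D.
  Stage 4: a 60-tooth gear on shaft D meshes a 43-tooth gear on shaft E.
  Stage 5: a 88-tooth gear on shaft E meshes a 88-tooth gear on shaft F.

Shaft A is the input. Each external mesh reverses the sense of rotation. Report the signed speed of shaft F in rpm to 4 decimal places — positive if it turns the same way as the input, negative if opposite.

Stage 1 [20T→64T]: ω = 3408.0000×20/64 = 1065.0000 rpm, dir flips to −; running = −1065.0000
Stage 2 [29T→70T]: ω = 1065.0000×29/70 = 441.2143 rpm, dir flips to +; running = +441.2143
Stage 3 [33T→41T]: ω = 441.2143×33/41 = 355.1237 rpm, dir flips to −; running = −355.1237
Stage 4 [60T→43T]: ω = 355.1237×60/43 = 495.5214 rpm, dir flips to +; running = +495.5214
Stage 5 [88T→88T]: ω = 495.5214×88/88 = 495.5214 rpm, dir flips to −; running = −495.5214

-495.5214 rpm (opposite to input, |ω| = 495.5214 rpm)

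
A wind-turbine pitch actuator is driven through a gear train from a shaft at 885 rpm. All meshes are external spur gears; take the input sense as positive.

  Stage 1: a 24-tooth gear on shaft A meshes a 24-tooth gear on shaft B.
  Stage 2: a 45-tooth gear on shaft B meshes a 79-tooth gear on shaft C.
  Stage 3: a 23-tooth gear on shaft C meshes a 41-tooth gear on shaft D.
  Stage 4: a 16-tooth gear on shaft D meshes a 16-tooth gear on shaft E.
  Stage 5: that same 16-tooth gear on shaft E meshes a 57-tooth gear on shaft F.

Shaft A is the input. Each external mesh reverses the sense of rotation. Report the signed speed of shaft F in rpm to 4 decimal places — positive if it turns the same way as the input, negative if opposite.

-79.3812 rpm (opposite to input, |ω| = 79.3812 rpm)

Stage 1 [24T→24T]: ω = 885.0000×24/24 = 885.0000 rpm, dir flips to −; running = −885.0000
Stage 2 [45T→79T]: ω = 885.0000×45/79 = 504.1139 rpm, dir flips to +; running = +504.1139
Stage 3 [23T→41T]: ω = 504.1139×23/41 = 282.7956 rpm, dir flips to −; running = −282.7956
Stage 4 [16T→16T]: ω = 282.7956×16/16 = 282.7956 rpm, dir flips to +; running = +282.7956
Stage 5 [16T→57T]: ω = 282.7956×16/57 = 79.3812 rpm, dir flips to −; running = −79.3812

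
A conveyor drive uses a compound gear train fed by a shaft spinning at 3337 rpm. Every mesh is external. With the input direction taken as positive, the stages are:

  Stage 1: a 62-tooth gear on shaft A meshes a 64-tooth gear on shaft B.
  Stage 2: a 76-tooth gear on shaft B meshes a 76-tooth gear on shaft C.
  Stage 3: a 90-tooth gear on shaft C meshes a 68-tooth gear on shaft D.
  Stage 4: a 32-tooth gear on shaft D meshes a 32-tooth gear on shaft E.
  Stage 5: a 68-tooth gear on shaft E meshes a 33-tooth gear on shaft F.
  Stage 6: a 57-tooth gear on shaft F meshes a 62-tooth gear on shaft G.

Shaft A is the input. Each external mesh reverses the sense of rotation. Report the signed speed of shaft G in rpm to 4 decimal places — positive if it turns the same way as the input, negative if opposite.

Stage 1 [62T→64T]: ω = 3337.0000×62/64 = 3232.7188 rpm, dir flips to −; running = −3232.7188
Stage 2 [76T→76T]: ω = 3232.7188×76/76 = 3232.7188 rpm, dir flips to +; running = +3232.7188
Stage 3 [90T→68T]: ω = 3232.7188×90/68 = 4278.5983 rpm, dir flips to −; running = −4278.5983
Stage 4 [32T→32T]: ω = 4278.5983×32/32 = 4278.5983 rpm, dir flips to +; running = +4278.5983
Stage 5 [68T→33T]: ω = 4278.5983×68/33 = 8816.5057 rpm, dir flips to −; running = −8816.5057
Stage 6 [57T→62T]: ω = 8816.5057×57/62 = 8105.4972 rpm, dir flips to +; running = +8105.4972

+8105.4972 rpm (same as input, |ω| = 8105.4972 rpm)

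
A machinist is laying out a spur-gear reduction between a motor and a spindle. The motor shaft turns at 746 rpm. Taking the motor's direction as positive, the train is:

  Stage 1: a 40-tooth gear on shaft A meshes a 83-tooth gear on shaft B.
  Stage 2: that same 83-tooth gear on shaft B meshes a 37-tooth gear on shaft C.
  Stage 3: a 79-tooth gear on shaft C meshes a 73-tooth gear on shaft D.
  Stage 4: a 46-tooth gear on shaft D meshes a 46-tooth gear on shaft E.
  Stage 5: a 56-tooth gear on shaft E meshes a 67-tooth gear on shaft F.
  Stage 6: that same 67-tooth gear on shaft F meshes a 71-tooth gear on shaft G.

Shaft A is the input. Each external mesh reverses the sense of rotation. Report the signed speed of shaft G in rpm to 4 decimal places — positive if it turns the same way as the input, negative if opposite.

+688.3844 rpm (same as input, |ω| = 688.3844 rpm)

Stage 1 [40T→83T]: ω = 746.0000×40/83 = 359.5181 rpm, dir flips to −; running = −359.5181
Stage 2 [83T→37T]: ω = 359.5181×83/37 = 806.4865 rpm, dir flips to +; running = +806.4865
Stage 3 [79T→73T]: ω = 806.4865×79/73 = 872.7730 rpm, dir flips to −; running = −872.7730
Stage 4 [46T→46T]: ω = 872.7730×46/46 = 872.7730 rpm, dir flips to +; running = +872.7730
Stage 5 [56T→67T]: ω = 872.7730×56/67 = 729.4819 rpm, dir flips to −; running = −729.4819
Stage 6 [67T→71T]: ω = 729.4819×67/71 = 688.3844 rpm, dir flips to +; running = +688.3844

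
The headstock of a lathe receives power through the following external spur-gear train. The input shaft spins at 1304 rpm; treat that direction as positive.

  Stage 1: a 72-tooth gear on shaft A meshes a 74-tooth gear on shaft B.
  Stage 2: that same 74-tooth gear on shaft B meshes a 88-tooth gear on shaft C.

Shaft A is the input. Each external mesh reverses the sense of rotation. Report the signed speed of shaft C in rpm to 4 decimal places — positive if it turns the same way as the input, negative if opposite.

+1066.9091 rpm (same as input, |ω| = 1066.9091 rpm)

Stage 1 [72T→74T]: ω = 1304.0000×72/74 = 1268.7568 rpm, dir flips to −; running = −1268.7568
Stage 2 [74T→88T]: ω = 1268.7568×74/88 = 1066.9091 rpm, dir flips to +; running = +1066.9091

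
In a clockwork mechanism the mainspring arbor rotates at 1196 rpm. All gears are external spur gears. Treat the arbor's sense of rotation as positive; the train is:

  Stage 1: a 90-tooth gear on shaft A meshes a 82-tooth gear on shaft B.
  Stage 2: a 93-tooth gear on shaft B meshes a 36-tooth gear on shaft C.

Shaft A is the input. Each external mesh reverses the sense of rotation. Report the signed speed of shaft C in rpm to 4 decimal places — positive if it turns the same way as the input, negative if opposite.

Stage 1 [90T→82T]: ω = 1196.0000×90/82 = 1312.6829 rpm, dir flips to −; running = −1312.6829
Stage 2 [93T→36T]: ω = 1312.6829×93/36 = 3391.0976 rpm, dir flips to +; running = +3391.0976

+3391.0976 rpm (same as input, |ω| = 3391.0976 rpm)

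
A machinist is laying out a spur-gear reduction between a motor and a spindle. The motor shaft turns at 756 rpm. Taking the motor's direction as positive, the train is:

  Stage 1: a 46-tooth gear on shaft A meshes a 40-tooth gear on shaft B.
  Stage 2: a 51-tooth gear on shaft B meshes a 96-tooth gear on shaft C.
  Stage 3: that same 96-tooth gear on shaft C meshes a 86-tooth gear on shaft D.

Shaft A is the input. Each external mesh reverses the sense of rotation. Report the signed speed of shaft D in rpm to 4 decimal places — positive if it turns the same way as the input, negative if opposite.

Stage 1 [46T→40T]: ω = 756.0000×46/40 = 869.4000 rpm, dir flips to −; running = −869.4000
Stage 2 [51T→96T]: ω = 869.4000×51/96 = 461.8688 rpm, dir flips to +; running = +461.8688
Stage 3 [96T→86T]: ω = 461.8688×96/86 = 515.5744 rpm, dir flips to −; running = −515.5744

-515.5744 rpm (opposite to input, |ω| = 515.5744 rpm)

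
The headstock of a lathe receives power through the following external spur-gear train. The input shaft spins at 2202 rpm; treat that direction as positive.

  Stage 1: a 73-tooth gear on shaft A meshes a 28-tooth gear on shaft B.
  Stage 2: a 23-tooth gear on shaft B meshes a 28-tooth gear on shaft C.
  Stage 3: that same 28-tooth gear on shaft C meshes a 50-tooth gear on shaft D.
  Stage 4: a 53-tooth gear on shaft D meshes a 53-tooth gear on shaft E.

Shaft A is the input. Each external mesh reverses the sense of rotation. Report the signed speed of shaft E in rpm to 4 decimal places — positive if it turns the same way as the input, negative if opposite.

Stage 1 [73T→28T]: ω = 2202.0000×73/28 = 5740.9286 rpm, dir flips to −; running = −5740.9286
Stage 2 [23T→28T]: ω = 5740.9286×23/28 = 4715.7628 rpm, dir flips to +; running = +4715.7628
Stage 3 [28T→50T]: ω = 4715.7628×28/50 = 2640.8271 rpm, dir flips to −; running = −2640.8271
Stage 4 [53T→53T]: ω = 2640.8271×53/53 = 2640.8271 rpm, dir flips to +; running = +2640.8271

+2640.8271 rpm (same as input, |ω| = 2640.8271 rpm)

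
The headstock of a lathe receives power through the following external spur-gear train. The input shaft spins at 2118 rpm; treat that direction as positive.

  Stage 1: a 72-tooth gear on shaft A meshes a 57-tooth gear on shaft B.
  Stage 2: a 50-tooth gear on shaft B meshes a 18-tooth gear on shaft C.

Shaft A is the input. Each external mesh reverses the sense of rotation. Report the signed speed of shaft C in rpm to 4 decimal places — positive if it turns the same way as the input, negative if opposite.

+7431.5789 rpm (same as input, |ω| = 7431.5789 rpm)

Stage 1 [72T→57T]: ω = 2118.0000×72/57 = 2675.3684 rpm, dir flips to −; running = −2675.3684
Stage 2 [50T→18T]: ω = 2675.3684×50/18 = 7431.5789 rpm, dir flips to +; running = +7431.5789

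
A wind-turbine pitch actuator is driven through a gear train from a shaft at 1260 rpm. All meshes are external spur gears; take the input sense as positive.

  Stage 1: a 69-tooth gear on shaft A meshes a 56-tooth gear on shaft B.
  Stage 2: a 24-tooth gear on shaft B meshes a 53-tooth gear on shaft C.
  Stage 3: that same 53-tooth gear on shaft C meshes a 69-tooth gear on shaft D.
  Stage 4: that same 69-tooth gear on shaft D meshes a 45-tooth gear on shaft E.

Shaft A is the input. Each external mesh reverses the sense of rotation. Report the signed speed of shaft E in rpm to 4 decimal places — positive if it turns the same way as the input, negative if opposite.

+828.0000 rpm (same as input, |ω| = 828.0000 rpm)

Stage 1 [69T→56T]: ω = 1260.0000×69/56 = 1552.5000 rpm, dir flips to −; running = −1552.5000
Stage 2 [24T→53T]: ω = 1552.5000×24/53 = 703.0189 rpm, dir flips to +; running = +703.0189
Stage 3 [53T→69T]: ω = 703.0189×53/69 = 540.0000 rpm, dir flips to −; running = −540.0000
Stage 4 [69T→45T]: ω = 540.0000×69/45 = 828.0000 rpm, dir flips to +; running = +828.0000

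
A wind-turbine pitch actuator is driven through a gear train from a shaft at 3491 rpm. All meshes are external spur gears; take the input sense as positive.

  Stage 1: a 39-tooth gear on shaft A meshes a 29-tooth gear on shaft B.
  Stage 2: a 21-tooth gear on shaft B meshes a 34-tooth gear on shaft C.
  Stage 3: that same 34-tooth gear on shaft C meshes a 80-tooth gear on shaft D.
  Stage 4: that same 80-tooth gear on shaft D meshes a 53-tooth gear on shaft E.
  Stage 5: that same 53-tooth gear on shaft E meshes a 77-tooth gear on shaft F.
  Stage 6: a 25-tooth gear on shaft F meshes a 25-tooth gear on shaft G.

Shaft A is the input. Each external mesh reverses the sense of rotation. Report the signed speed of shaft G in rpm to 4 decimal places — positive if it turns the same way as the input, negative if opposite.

Stage 1 [39T→29T]: ω = 3491.0000×39/29 = 4694.7931 rpm, dir flips to −; running = −4694.7931
Stage 2 [21T→34T]: ω = 4694.7931×21/34 = 2899.7252 rpm, dir flips to +; running = +2899.7252
Stage 3 [34T→80T]: ω = 2899.7252×34/80 = 1232.3832 rpm, dir flips to −; running = −1232.3832
Stage 4 [80T→53T]: ω = 1232.3832×80/53 = 1860.2010 rpm, dir flips to +; running = +1860.2010
Stage 5 [53T→77T]: ω = 1860.2010×53/77 = 1280.3981 rpm, dir flips to −; running = −1280.3981
Stage 6 [25T→25T]: ω = 1280.3981×25/25 = 1280.3981 rpm, dir flips to +; running = +1280.3981

+1280.3981 rpm (same as input, |ω| = 1280.3981 rpm)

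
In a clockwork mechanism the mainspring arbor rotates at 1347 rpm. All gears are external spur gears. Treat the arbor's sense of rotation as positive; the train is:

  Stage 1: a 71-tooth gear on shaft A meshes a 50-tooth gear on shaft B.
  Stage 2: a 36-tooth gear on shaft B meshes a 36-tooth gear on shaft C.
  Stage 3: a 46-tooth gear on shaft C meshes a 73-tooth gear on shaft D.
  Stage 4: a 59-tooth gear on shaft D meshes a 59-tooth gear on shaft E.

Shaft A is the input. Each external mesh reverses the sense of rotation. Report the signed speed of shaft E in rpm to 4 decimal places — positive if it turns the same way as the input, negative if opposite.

+1205.2882 rpm (same as input, |ω| = 1205.2882 rpm)

Stage 1 [71T→50T]: ω = 1347.0000×71/50 = 1912.7400 rpm, dir flips to −; running = −1912.7400
Stage 2 [36T→36T]: ω = 1912.7400×36/36 = 1912.7400 rpm, dir flips to +; running = +1912.7400
Stage 3 [46T→73T]: ω = 1912.7400×46/73 = 1205.2882 rpm, dir flips to −; running = −1205.2882
Stage 4 [59T→59T]: ω = 1205.2882×59/59 = 1205.2882 rpm, dir flips to +; running = +1205.2882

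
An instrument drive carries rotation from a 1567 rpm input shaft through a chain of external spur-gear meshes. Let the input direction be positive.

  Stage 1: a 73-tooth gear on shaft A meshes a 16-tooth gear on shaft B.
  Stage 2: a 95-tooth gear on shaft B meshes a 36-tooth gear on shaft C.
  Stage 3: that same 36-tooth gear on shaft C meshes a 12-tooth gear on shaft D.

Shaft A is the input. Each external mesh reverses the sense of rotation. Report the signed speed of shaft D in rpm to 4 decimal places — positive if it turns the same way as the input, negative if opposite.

-56599.7135 rpm (opposite to input, |ω| = 56599.7135 rpm)

Stage 1 [73T→16T]: ω = 1567.0000×73/16 = 7149.4375 rpm, dir flips to −; running = −7149.4375
Stage 2 [95T→36T]: ω = 7149.4375×95/36 = 18866.5712 rpm, dir flips to +; running = +18866.5712
Stage 3 [36T→12T]: ω = 18866.5712×36/12 = 56599.7135 rpm, dir flips to −; running = −56599.7135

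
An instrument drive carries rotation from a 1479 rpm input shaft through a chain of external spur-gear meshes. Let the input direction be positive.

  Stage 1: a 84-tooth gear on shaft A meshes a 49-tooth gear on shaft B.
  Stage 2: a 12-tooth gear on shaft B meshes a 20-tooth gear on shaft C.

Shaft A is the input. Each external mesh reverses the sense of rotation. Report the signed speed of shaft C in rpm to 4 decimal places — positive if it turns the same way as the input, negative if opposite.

+1521.2571 rpm (same as input, |ω| = 1521.2571 rpm)

Stage 1 [84T→49T]: ω = 1479.0000×84/49 = 2535.4286 rpm, dir flips to −; running = −2535.4286
Stage 2 [12T→20T]: ω = 2535.4286×12/20 = 1521.2571 rpm, dir flips to +; running = +1521.2571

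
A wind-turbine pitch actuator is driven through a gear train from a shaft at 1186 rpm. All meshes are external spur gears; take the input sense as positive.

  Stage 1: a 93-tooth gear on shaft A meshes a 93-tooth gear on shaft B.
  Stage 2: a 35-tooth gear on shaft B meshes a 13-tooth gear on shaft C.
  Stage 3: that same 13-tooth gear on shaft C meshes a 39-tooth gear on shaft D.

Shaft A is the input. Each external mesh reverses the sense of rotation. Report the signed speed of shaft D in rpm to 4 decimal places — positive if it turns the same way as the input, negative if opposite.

Stage 1 [93T→93T]: ω = 1186.0000×93/93 = 1186.0000 rpm, dir flips to −; running = −1186.0000
Stage 2 [35T→13T]: ω = 1186.0000×35/13 = 3193.0769 rpm, dir flips to +; running = +3193.0769
Stage 3 [13T→39T]: ω = 3193.0769×13/39 = 1064.3590 rpm, dir flips to −; running = −1064.3590

-1064.3590 rpm (opposite to input, |ω| = 1064.3590 rpm)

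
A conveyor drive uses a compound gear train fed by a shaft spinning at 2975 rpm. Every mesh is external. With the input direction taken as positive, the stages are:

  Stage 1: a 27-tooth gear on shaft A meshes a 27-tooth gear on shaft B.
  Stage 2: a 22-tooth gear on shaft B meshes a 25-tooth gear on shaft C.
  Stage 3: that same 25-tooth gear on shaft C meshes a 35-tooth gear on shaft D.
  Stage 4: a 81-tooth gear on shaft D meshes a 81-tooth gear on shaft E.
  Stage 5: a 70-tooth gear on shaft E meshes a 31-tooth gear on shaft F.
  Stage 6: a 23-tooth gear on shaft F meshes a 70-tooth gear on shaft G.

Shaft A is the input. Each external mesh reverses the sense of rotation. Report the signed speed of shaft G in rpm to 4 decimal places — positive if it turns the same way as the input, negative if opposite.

Stage 1 [27T→27T]: ω = 2975.0000×27/27 = 2975.0000 rpm, dir flips to −; running = −2975.0000
Stage 2 [22T→25T]: ω = 2975.0000×22/25 = 2618.0000 rpm, dir flips to +; running = +2618.0000
Stage 3 [25T→35T]: ω = 2618.0000×25/35 = 1870.0000 rpm, dir flips to −; running = −1870.0000
Stage 4 [81T→81T]: ω = 1870.0000×81/81 = 1870.0000 rpm, dir flips to +; running = +1870.0000
Stage 5 [70T→31T]: ω = 1870.0000×70/31 = 4222.5806 rpm, dir flips to −; running = −4222.5806
Stage 6 [23T→70T]: ω = 4222.5806×23/70 = 1387.4194 rpm, dir flips to +; running = +1387.4194

+1387.4194 rpm (same as input, |ω| = 1387.4194 rpm)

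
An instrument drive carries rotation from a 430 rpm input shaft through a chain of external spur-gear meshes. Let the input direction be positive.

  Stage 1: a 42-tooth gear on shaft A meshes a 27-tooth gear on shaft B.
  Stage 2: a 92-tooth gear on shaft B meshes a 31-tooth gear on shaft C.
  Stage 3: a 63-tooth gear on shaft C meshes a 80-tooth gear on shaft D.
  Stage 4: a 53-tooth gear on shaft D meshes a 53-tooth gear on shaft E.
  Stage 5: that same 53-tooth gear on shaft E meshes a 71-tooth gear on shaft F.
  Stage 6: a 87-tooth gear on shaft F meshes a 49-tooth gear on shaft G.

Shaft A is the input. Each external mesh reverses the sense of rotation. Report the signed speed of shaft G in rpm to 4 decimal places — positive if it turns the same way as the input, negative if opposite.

+2071.9123 rpm (same as input, |ω| = 2071.9123 rpm)

Stage 1 [42T→27T]: ω = 430.0000×42/27 = 668.8889 rpm, dir flips to −; running = −668.8889
Stage 2 [92T→31T]: ω = 668.8889×92/31 = 1985.0896 rpm, dir flips to +; running = +1985.0896
Stage 3 [63T→80T]: ω = 1985.0896×63/80 = 1563.2581 rpm, dir flips to −; running = −1563.2581
Stage 4 [53T→53T]: ω = 1563.2581×53/53 = 1563.2581 rpm, dir flips to +; running = +1563.2581
Stage 5 [53T→71T]: ω = 1563.2581×53/71 = 1166.9391 rpm, dir flips to −; running = −1166.9391
Stage 6 [87T→49T]: ω = 1166.9391×87/49 = 2071.9123 rpm, dir flips to +; running = +2071.9123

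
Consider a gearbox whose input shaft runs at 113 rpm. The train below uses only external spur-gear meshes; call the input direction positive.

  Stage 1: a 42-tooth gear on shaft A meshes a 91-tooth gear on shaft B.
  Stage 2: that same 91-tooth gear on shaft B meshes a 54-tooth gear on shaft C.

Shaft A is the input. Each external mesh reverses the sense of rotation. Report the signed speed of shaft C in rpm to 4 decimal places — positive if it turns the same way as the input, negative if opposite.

Stage 1 [42T→91T]: ω = 113.0000×42/91 = 52.1538 rpm, dir flips to −; running = −52.1538
Stage 2 [91T→54T]: ω = 52.1538×91/54 = 87.8889 rpm, dir flips to +; running = +87.8889

+87.8889 rpm (same as input, |ω| = 87.8889 rpm)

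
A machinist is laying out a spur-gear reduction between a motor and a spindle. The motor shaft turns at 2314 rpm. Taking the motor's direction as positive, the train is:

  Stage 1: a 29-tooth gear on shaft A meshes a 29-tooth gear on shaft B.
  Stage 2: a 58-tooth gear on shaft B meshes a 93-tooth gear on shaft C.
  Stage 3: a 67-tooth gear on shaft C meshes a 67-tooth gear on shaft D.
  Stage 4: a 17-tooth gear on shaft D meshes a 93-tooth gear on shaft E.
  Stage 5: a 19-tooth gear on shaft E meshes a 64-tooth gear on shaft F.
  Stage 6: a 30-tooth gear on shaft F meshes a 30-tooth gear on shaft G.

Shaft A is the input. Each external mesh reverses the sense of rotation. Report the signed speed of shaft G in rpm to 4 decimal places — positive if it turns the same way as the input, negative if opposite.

+78.3155 rpm (same as input, |ω| = 78.3155 rpm)

Stage 1 [29T→29T]: ω = 2314.0000×29/29 = 2314.0000 rpm, dir flips to −; running = −2314.0000
Stage 2 [58T→93T]: ω = 2314.0000×58/93 = 1443.1398 rpm, dir flips to +; running = +1443.1398
Stage 3 [67T→67T]: ω = 1443.1398×67/67 = 1443.1398 rpm, dir flips to −; running = −1443.1398
Stage 4 [17T→93T]: ω = 1443.1398×17/93 = 263.7997 rpm, dir flips to +; running = +263.7997
Stage 5 [19T→64T]: ω = 263.7997×19/64 = 78.3155 rpm, dir flips to −; running = −78.3155
Stage 6 [30T→30T]: ω = 78.3155×30/30 = 78.3155 rpm, dir flips to +; running = +78.3155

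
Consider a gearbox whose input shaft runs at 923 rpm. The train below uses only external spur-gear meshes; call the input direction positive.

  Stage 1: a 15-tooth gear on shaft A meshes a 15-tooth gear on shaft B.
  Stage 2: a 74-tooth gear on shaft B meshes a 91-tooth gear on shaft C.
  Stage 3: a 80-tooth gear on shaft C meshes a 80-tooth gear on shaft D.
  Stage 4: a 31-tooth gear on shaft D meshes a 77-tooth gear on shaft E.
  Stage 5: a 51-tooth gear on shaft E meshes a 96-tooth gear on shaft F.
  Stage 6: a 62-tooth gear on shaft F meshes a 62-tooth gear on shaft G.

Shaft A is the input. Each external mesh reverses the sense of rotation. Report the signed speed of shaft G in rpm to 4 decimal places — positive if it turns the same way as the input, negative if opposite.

+160.5321 rpm (same as input, |ω| = 160.5321 rpm)

Stage 1 [15T→15T]: ω = 923.0000×15/15 = 923.0000 rpm, dir flips to −; running = −923.0000
Stage 2 [74T→91T]: ω = 923.0000×74/91 = 750.5714 rpm, dir flips to +; running = +750.5714
Stage 3 [80T→80T]: ω = 750.5714×80/80 = 750.5714 rpm, dir flips to −; running = −750.5714
Stage 4 [31T→77T]: ω = 750.5714×31/77 = 302.1781 rpm, dir flips to +; running = +302.1781
Stage 5 [51T→96T]: ω = 302.1781×51/96 = 160.5321 rpm, dir flips to −; running = −160.5321
Stage 6 [62T→62T]: ω = 160.5321×62/62 = 160.5321 rpm, dir flips to +; running = +160.5321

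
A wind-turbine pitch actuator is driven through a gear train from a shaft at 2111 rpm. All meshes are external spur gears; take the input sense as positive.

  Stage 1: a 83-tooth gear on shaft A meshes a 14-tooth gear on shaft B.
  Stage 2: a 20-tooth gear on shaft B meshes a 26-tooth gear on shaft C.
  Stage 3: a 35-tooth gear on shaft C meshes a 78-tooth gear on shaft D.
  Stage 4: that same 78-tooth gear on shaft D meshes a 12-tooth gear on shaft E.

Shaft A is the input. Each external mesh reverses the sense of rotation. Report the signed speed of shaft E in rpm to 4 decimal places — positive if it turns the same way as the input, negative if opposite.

+28079.0064 rpm (same as input, |ω| = 28079.0064 rpm)

Stage 1 [83T→14T]: ω = 2111.0000×83/14 = 12515.2143 rpm, dir flips to −; running = −12515.2143
Stage 2 [20T→26T]: ω = 12515.2143×20/26 = 9627.0879 rpm, dir flips to +; running = +9627.0879
Stage 3 [35T→78T]: ω = 9627.0879×35/78 = 4319.8471 rpm, dir flips to −; running = −4319.8471
Stage 4 [78T→12T]: ω = 4319.8471×78/12 = 28079.0064 rpm, dir flips to +; running = +28079.0064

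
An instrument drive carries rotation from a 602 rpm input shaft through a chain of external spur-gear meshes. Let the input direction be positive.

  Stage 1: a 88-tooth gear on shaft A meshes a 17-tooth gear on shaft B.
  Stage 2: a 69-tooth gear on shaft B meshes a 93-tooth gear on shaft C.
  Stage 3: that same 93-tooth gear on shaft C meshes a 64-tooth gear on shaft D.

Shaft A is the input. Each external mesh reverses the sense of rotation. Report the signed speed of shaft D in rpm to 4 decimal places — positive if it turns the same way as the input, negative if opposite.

-3359.6912 rpm (opposite to input, |ω| = 3359.6912 rpm)

Stage 1 [88T→17T]: ω = 602.0000×88/17 = 3116.2353 rpm, dir flips to −; running = −3116.2353
Stage 2 [69T→93T]: ω = 3116.2353×69/93 = 2312.0455 rpm, dir flips to +; running = +2312.0455
Stage 3 [93T→64T]: ω = 2312.0455×93/64 = 3359.6912 rpm, dir flips to −; running = −3359.6912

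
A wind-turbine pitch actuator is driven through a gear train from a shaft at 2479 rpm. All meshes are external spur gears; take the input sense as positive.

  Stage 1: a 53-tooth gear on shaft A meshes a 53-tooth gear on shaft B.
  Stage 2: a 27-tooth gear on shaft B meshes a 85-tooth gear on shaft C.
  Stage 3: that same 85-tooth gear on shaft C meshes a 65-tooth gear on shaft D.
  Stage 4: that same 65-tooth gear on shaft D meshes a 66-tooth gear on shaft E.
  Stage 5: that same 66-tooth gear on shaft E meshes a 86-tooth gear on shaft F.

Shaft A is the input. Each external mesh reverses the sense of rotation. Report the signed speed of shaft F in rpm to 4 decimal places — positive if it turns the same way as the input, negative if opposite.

Stage 1 [53T→53T]: ω = 2479.0000×53/53 = 2479.0000 rpm, dir flips to −; running = −2479.0000
Stage 2 [27T→85T]: ω = 2479.0000×27/85 = 787.4471 rpm, dir flips to +; running = +787.4471
Stage 3 [85T→65T]: ω = 787.4471×85/65 = 1029.7385 rpm, dir flips to −; running = −1029.7385
Stage 4 [65T→66T]: ω = 1029.7385×65/66 = 1014.1364 rpm, dir flips to +; running = +1014.1364
Stage 5 [66T→86T]: ω = 1014.1364×66/86 = 778.2907 rpm, dir flips to −; running = −778.2907

-778.2907 rpm (opposite to input, |ω| = 778.2907 rpm)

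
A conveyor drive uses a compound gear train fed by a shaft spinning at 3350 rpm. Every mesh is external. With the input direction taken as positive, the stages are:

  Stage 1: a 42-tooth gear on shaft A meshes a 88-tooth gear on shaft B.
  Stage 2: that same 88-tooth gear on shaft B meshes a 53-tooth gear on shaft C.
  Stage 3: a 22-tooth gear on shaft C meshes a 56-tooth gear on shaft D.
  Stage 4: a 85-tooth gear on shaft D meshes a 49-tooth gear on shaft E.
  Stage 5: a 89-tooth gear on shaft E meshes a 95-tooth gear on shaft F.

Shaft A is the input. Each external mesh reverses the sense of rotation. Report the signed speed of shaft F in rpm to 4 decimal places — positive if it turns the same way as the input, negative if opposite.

-1694.8924 rpm (opposite to input, |ω| = 1694.8924 rpm)

Stage 1 [42T→88T]: ω = 3350.0000×42/88 = 1598.8636 rpm, dir flips to −; running = −1598.8636
Stage 2 [88T→53T]: ω = 1598.8636×88/53 = 2654.7170 rpm, dir flips to +; running = +2654.7170
Stage 3 [22T→56T]: ω = 2654.7170×22/56 = 1042.9245 rpm, dir flips to −; running = −1042.9245
Stage 4 [85T→49T]: ω = 1042.9245×85/49 = 1809.1548 rpm, dir flips to +; running = +1809.1548
Stage 5 [89T→95T]: ω = 1809.1548×89/95 = 1694.8924 rpm, dir flips to −; running = −1694.8924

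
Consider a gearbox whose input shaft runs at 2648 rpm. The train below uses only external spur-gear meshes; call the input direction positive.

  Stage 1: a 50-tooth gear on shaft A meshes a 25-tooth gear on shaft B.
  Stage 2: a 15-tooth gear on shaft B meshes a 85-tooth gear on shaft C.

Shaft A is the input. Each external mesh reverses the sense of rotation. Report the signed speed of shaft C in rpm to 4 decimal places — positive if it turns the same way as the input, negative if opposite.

Stage 1 [50T→25T]: ω = 2648.0000×50/25 = 5296.0000 rpm, dir flips to −; running = −5296.0000
Stage 2 [15T→85T]: ω = 5296.0000×15/85 = 934.5882 rpm, dir flips to +; running = +934.5882

+934.5882 rpm (same as input, |ω| = 934.5882 rpm)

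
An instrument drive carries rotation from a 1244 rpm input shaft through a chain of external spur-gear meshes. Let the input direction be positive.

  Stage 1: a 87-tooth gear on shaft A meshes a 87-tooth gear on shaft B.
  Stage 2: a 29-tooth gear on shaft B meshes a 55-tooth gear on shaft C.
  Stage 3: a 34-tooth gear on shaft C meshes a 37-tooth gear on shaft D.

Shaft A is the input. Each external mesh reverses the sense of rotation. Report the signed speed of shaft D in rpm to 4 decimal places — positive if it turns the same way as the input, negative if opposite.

Stage 1 [87T→87T]: ω = 1244.0000×87/87 = 1244.0000 rpm, dir flips to −; running = −1244.0000
Stage 2 [29T→55T]: ω = 1244.0000×29/55 = 655.9273 rpm, dir flips to +; running = +655.9273
Stage 3 [34T→37T]: ω = 655.9273×34/37 = 602.7440 rpm, dir flips to −; running = −602.7440

-602.7440 rpm (opposite to input, |ω| = 602.7440 rpm)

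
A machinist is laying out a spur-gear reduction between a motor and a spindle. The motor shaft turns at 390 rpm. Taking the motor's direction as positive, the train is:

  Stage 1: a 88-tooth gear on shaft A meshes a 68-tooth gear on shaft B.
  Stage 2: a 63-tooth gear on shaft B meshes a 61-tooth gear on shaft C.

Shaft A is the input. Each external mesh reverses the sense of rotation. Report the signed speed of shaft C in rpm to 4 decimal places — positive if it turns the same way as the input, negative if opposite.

Stage 1 [88T→68T]: ω = 390.0000×88/68 = 504.7059 rpm, dir flips to −; running = −504.7059
Stage 2 [63T→61T]: ω = 504.7059×63/61 = 521.2536 rpm, dir flips to +; running = +521.2536

+521.2536 rpm (same as input, |ω| = 521.2536 rpm)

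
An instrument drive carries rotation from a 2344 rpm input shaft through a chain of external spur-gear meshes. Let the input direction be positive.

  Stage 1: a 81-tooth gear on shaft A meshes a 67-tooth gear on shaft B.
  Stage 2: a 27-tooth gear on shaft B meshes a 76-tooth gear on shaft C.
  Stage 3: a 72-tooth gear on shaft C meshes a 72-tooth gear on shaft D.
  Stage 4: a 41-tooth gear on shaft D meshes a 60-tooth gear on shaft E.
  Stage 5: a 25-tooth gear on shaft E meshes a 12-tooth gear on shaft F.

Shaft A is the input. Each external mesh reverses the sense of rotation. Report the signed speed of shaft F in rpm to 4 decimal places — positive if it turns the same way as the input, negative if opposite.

Stage 1 [81T→67T]: ω = 2344.0000×81/67 = 2833.7910 rpm, dir flips to −; running = −2833.7910
Stage 2 [27T→76T]: ω = 2833.7910×27/76 = 1006.7416 rpm, dir flips to +; running = +1006.7416
Stage 3 [72T→72T]: ω = 1006.7416×72/72 = 1006.7416 rpm, dir flips to −; running = −1006.7416
Stage 4 [41T→60T]: ω = 1006.7416×41/60 = 687.9401 rpm, dir flips to +; running = +687.9401
Stage 5 [25T→12T]: ω = 687.9401×25/12 = 1433.2085 rpm, dir flips to −; running = −1433.2085

-1433.2085 rpm (opposite to input, |ω| = 1433.2085 rpm)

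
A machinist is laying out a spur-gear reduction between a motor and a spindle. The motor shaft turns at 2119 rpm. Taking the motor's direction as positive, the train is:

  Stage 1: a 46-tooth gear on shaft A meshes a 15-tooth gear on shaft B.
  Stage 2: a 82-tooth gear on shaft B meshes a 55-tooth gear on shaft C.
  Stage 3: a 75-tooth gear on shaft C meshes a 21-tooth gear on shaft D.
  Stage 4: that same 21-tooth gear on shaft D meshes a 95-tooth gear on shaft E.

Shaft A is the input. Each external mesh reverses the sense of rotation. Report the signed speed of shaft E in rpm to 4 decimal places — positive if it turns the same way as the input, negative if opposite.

Stage 1 [46T→15T]: ω = 2119.0000×46/15 = 6498.2667 rpm, dir flips to −; running = −6498.2667
Stage 2 [82T→55T]: ω = 6498.2667×82/55 = 9688.3248 rpm, dir flips to +; running = +9688.3248
Stage 3 [75T→21T]: ω = 9688.3248×75/21 = 34601.1602 rpm, dir flips to −; running = −34601.1602
Stage 4 [21T→95T]: ω = 34601.1602×21/95 = 7648.6775 rpm, dir flips to +; running = +7648.6775

+7648.6775 rpm (same as input, |ω| = 7648.6775 rpm)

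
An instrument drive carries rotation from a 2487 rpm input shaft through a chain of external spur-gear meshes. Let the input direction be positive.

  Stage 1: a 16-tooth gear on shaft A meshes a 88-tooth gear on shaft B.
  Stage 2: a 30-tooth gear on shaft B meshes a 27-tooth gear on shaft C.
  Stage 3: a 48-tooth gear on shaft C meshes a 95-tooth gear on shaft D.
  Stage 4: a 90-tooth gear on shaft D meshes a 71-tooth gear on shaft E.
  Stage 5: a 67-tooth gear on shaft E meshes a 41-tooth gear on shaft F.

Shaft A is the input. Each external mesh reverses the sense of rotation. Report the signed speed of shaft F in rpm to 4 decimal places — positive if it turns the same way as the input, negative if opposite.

Stage 1 [16T→88T]: ω = 2487.0000×16/88 = 452.1818 rpm, dir flips to −; running = −452.1818
Stage 2 [30T→27T]: ω = 452.1818×30/27 = 502.4242 rpm, dir flips to +; running = +502.4242
Stage 3 [48T→95T]: ω = 502.4242×48/95 = 253.8565 rpm, dir flips to −; running = −253.8565
Stage 4 [90T→71T]: ω = 253.8565×90/71 = 321.7899 rpm, dir flips to +; running = +321.7899
Stage 5 [67T→41T]: ω = 321.7899×67/41 = 525.8518 rpm, dir flips to −; running = −525.8518

-525.8518 rpm (opposite to input, |ω| = 525.8518 rpm)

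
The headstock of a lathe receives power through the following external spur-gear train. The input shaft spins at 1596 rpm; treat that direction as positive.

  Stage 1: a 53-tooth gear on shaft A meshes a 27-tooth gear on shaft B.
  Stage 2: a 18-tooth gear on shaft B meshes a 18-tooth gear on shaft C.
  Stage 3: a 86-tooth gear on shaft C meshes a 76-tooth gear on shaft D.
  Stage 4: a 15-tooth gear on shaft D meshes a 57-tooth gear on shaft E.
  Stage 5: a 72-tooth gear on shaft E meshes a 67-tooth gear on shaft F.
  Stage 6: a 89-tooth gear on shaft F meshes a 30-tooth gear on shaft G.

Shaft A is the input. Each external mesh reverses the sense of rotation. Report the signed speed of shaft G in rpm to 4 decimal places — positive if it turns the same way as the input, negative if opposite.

+2974.2173 rpm (same as input, |ω| = 2974.2173 rpm)

Stage 1 [53T→27T]: ω = 1596.0000×53/27 = 3132.8889 rpm, dir flips to −; running = −3132.8889
Stage 2 [18T→18T]: ω = 3132.8889×18/18 = 3132.8889 rpm, dir flips to +; running = +3132.8889
Stage 3 [86T→76T]: ω = 3132.8889×86/76 = 3545.1111 rpm, dir flips to −; running = −3545.1111
Stage 4 [15T→57T]: ω = 3545.1111×15/57 = 932.9240 rpm, dir flips to +; running = +932.9240
Stage 5 [72T→67T]: ω = 932.9240×72/67 = 1002.5452 rpm, dir flips to −; running = −1002.5452
Stage 6 [89T→30T]: ω = 1002.5452×89/30 = 2974.2173 rpm, dir flips to +; running = +2974.2173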